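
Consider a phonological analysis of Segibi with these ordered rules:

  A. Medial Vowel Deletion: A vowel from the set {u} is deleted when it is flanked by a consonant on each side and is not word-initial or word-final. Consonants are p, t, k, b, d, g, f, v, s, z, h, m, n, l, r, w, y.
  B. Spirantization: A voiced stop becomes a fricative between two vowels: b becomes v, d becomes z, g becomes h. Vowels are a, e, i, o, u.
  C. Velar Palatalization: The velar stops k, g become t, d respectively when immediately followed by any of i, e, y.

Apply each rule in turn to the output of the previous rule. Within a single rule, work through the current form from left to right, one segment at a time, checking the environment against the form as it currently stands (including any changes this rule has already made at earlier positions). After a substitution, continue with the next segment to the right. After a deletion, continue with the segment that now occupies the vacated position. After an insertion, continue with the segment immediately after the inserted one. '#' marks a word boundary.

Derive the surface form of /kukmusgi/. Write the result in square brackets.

[kkmsdi]

A Medial Vowel Deletion: [kukmusgi] → [kkmsgi]
B Spirantization: no change — [kkmsgi]
C Velar Palatalization: [kkmsgi] → [kkmsdi]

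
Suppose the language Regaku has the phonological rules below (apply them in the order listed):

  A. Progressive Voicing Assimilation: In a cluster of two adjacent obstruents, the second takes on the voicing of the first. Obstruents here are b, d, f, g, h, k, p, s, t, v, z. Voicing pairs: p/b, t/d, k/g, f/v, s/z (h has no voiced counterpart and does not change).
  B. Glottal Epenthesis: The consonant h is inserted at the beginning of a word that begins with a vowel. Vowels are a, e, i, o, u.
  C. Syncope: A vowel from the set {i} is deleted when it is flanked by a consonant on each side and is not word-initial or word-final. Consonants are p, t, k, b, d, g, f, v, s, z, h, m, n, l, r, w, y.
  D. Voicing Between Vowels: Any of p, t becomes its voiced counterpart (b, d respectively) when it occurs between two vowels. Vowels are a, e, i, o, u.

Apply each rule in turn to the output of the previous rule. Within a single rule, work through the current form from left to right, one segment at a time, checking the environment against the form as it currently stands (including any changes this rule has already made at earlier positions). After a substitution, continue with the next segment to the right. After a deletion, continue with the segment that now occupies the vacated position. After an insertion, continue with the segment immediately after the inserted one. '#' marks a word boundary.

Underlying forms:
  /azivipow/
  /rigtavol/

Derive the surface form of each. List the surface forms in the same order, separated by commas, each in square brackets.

[hazvpow], [rgdavol]

/azivipow/:
  A Progressive Voicing Assimilation: no change — [azivipow]
  B Glottal Epenthesis: [azivipow] → [hazivipow]
  C Syncope: [hazivipow] → [hazvpow]
  D Voicing Between Vowels: no change — [hazvpow]
/rigtavol/:
  A Progressive Voicing Assimilation: [rigtavol] → [rigdavol]
  B Glottal Epenthesis: no change — [rigdavol]
  C Syncope: [rigdavol] → [rgdavol]
  D Voicing Between Vowels: no change — [rgdavol]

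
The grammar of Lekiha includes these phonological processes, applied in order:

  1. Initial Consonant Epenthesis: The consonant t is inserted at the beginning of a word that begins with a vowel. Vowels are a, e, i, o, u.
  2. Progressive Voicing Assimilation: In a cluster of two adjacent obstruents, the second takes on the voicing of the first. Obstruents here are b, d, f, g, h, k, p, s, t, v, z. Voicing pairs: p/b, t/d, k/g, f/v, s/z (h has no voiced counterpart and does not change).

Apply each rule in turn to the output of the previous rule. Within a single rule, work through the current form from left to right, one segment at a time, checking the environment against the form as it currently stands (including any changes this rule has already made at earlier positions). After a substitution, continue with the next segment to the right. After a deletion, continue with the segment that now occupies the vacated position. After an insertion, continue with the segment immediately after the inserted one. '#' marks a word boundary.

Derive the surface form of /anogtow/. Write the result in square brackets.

1 Initial Consonant Epenthesis: [anogtow] → [tanogtow]
2 Progressive Voicing Assimilation: [tanogtow] → [tanogdow]

[tanogdow]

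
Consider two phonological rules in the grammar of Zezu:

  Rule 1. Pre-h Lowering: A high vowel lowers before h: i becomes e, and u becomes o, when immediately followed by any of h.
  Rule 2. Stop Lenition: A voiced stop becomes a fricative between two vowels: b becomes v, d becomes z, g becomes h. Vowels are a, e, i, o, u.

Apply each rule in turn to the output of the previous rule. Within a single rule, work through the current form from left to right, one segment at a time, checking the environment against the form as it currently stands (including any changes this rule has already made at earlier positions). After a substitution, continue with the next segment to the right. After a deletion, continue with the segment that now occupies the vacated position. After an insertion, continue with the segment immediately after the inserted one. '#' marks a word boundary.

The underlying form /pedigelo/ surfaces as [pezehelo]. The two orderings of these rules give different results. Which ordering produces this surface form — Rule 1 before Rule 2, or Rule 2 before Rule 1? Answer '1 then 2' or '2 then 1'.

2 then 1

Order 1 then 2:
  1 Pre-h Lowering: no change — [pedigelo]
  2 Stop Lenition: [pedigelo] → [pezihelo]
  result: [pezihelo]
Order 2 then 1:
  2 Stop Lenition: [pedigelo] → [pezihelo]
  1 Pre-h Lowering: [pezihelo] → [pezehelo]
  result: [pezehelo]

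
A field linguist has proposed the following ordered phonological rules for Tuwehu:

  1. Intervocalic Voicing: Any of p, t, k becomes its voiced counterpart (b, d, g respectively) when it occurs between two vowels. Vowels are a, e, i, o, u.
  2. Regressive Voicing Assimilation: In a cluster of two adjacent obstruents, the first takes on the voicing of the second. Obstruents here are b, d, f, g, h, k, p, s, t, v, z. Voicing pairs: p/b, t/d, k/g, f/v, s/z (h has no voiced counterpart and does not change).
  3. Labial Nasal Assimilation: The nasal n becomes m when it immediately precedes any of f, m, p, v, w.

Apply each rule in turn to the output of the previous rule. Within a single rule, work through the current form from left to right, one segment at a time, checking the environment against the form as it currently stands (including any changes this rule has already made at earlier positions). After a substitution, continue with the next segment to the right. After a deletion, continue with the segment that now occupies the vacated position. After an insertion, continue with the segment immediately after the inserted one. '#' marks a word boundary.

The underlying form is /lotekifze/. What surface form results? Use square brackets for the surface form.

1 Intervocalic Voicing: [lotekifze] → [lodegifze]
2 Regressive Voicing Assimilation: [lodegifze] → [lodegivze]
3 Labial Nasal Assimilation: no change — [lodegivze]

[lodegivze]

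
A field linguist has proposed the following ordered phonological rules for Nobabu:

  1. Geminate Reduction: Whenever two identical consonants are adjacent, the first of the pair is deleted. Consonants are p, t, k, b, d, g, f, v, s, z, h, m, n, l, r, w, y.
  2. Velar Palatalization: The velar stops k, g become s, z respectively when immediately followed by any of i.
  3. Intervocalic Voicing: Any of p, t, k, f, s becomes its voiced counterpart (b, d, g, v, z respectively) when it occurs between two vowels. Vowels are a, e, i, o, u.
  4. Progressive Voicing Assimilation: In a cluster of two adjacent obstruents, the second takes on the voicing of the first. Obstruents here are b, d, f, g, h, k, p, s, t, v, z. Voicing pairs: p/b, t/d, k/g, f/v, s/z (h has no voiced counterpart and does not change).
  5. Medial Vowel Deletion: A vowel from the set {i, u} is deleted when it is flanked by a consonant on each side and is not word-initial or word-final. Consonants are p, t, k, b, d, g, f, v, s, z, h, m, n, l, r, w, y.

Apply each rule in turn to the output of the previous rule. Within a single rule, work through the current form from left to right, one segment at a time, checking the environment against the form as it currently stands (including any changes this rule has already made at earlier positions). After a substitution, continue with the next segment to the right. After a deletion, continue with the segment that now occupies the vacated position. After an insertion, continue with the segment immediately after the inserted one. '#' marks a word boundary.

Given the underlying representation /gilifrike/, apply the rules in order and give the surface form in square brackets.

1 Geminate Reduction: no change — [gilifrike]
2 Velar Palatalization: [gilifrike] → [zilifrike]
3 Intervocalic Voicing: [zilifrike] → [zilifrige]
4 Progressive Voicing Assimilation: no change — [zilifrige]
5 Medial Vowel Deletion: [zilifrige] → [zlfrge]

[zlfrge]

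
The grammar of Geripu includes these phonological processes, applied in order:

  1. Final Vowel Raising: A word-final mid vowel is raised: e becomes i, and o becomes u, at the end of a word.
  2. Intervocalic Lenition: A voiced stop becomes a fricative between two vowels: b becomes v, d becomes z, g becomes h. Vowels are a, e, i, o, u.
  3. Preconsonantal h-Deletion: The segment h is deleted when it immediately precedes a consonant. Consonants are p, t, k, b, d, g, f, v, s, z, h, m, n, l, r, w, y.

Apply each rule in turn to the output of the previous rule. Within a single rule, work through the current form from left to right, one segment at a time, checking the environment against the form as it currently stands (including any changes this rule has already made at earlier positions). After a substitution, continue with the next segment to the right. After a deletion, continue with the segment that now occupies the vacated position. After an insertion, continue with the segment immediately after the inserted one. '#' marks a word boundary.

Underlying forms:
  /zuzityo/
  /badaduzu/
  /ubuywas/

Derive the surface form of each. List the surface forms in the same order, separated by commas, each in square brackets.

[zuzityu], [bazazuzu], [uvuywas]

/zuzityo/:
  1 Final Vowel Raising: [zuzityo] → [zuzityu]
  2 Intervocalic Lenition: no change — [zuzityu]
  3 Preconsonantal h-Deletion: no change — [zuzityu]
/badaduzu/:
  1 Final Vowel Raising: no change — [badaduzu]
  2 Intervocalic Lenition: [badaduzu] → [bazazuzu]
  3 Preconsonantal h-Deletion: no change — [bazazuzu]
/ubuywas/:
  1 Final Vowel Raising: no change — [ubuywas]
  2 Intervocalic Lenition: [ubuywas] → [uvuywas]
  3 Preconsonantal h-Deletion: no change — [uvuywas]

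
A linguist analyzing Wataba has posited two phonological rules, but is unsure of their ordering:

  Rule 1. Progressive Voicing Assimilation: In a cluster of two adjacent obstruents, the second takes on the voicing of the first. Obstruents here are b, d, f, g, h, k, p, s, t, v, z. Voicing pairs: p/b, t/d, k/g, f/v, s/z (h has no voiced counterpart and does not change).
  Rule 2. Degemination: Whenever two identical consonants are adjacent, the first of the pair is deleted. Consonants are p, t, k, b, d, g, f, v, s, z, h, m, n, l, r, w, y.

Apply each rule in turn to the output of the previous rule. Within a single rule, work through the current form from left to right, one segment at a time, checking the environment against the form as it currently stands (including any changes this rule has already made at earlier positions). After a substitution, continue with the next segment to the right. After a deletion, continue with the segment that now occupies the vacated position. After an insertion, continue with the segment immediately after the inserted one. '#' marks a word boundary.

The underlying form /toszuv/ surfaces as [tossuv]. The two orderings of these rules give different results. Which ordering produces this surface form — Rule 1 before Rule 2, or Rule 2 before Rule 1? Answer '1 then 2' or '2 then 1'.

2 then 1

Order 1 then 2:
  1 Progressive Voicing Assimilation: [toszuv] → [tossuv]
  2 Degemination: [tossuv] → [tosuv]
  result: [tosuv]
Order 2 then 1:
  2 Degemination: no change — [toszuv]
  1 Progressive Voicing Assimilation: [toszuv] → [tossuv]
  result: [tossuv]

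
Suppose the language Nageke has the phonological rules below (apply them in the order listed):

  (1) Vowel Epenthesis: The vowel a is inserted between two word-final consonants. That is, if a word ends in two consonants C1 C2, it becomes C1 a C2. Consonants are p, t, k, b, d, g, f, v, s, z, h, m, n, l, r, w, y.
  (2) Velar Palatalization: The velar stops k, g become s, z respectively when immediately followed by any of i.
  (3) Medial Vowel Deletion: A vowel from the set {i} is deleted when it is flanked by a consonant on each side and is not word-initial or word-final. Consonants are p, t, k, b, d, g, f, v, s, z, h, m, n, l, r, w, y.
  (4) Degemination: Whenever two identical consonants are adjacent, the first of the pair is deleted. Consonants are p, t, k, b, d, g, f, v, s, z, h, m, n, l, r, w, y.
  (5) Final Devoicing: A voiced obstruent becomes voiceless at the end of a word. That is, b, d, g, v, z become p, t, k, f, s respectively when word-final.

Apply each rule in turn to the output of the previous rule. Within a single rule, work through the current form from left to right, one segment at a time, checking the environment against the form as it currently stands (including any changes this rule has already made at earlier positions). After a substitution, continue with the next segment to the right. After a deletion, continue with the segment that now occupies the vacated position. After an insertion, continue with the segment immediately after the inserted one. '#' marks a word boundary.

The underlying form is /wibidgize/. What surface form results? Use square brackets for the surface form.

[wbdze]

(1) Vowel Epenthesis: no change — [wibidgize]
(2) Velar Palatalization: [wibidgize] → [wibidzize]
(3) Medial Vowel Deletion: [wibidzize] → [wbdzze]
(4) Degemination: [wbdzze] → [wbdze]
(5) Final Devoicing: no change — [wbdze]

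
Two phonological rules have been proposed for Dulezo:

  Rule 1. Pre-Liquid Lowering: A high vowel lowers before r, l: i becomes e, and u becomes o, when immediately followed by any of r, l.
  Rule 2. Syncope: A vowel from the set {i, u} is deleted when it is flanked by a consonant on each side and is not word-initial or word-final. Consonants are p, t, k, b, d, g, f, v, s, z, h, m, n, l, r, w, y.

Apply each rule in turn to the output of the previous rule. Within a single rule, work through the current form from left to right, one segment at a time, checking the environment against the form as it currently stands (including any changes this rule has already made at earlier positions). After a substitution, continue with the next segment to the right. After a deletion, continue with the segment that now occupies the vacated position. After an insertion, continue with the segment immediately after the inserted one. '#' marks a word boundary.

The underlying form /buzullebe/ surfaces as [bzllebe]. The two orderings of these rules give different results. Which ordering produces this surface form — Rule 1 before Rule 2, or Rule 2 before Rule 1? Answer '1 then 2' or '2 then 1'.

2 then 1

Order 1 then 2:
  1 Pre-Liquid Lowering: [buzullebe] → [buzollebe]
  2 Syncope: [buzollebe] → [bzollebe]
  result: [bzollebe]
Order 2 then 1:
  2 Syncope: [buzullebe] → [bzllebe]
  1 Pre-Liquid Lowering: no change — [bzllebe]
  result: [bzllebe]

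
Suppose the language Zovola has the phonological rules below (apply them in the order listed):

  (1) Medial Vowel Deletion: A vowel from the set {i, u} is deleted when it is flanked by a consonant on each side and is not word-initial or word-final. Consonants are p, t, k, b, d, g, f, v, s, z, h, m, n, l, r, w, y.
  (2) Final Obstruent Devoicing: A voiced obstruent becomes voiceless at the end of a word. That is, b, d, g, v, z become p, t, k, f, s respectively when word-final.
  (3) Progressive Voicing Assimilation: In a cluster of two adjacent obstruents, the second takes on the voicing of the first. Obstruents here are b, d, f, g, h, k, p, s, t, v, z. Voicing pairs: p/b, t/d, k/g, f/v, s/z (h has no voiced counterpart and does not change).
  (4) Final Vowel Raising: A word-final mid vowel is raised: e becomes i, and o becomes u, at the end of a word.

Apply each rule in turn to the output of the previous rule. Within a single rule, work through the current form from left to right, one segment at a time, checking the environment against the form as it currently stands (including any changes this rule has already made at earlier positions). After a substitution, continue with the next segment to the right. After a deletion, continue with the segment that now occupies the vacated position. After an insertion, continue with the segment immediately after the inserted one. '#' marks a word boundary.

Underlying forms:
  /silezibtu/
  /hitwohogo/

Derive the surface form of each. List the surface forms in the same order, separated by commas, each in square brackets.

/silezibtu/:
  (1) Medial Vowel Deletion: [silezibtu] → [slezbtu]
  (2) Final Obstruent Devoicing: no change — [slezbtu]
  (3) Progressive Voicing Assimilation: [slezbtu] → [slezbdu]
  (4) Final Vowel Raising: no change — [slezbdu]
/hitwohogo/:
  (1) Medial Vowel Deletion: [hitwohogo] → [htwohogo]
  (2) Final Obstruent Devoicing: no change — [htwohogo]
  (3) Progressive Voicing Assimilation: no change — [htwohogo]
  (4) Final Vowel Raising: [htwohogo] → [htwohogu]

[slezbdu], [htwohogu]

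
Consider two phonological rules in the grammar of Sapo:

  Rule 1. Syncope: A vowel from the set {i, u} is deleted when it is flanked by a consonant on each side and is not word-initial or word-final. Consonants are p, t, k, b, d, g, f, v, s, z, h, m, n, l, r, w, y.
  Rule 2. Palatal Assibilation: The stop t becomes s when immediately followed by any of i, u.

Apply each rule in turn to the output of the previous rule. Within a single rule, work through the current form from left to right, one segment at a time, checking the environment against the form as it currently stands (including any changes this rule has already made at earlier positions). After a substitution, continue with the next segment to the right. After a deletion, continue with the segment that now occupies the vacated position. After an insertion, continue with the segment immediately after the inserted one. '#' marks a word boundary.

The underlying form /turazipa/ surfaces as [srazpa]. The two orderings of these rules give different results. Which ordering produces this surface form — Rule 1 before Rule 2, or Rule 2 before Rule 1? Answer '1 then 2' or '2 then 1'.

2 then 1

Order 1 then 2:
  1 Syncope: [turazipa] → [trazpa]
  2 Palatal Assibilation: no change — [trazpa]
  result: [trazpa]
Order 2 then 1:
  2 Palatal Assibilation: [turazipa] → [surazipa]
  1 Syncope: [surazipa] → [srazpa]
  result: [srazpa]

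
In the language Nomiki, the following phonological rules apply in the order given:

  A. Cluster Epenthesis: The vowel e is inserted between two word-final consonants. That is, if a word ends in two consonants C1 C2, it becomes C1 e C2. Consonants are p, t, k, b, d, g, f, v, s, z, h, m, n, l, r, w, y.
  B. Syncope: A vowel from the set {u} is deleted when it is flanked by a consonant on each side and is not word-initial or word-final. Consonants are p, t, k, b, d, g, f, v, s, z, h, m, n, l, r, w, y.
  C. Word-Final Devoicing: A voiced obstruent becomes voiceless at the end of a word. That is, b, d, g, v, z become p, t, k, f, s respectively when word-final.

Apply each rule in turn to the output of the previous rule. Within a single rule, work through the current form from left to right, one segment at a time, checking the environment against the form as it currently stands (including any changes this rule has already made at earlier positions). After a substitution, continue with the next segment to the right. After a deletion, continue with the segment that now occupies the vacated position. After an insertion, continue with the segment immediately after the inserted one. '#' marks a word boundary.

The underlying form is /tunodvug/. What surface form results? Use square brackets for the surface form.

A Cluster Epenthesis: no change — [tunodvug]
B Syncope: [tunodvug] → [tnodvg]
C Word-Final Devoicing: [tnodvg] → [tnodvk]

[tnodvk]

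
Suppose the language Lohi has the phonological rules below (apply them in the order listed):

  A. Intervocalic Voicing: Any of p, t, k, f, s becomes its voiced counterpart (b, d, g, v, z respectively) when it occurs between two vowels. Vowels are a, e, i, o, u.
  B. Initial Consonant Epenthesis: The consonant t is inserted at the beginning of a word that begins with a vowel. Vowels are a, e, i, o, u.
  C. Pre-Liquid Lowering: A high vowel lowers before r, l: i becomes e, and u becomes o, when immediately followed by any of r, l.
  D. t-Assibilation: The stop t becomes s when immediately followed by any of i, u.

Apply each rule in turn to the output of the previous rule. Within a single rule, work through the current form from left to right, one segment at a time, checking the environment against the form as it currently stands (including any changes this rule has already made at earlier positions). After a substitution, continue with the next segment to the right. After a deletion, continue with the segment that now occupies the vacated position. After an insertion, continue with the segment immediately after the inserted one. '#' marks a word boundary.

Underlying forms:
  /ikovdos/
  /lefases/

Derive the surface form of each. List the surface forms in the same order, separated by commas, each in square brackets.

[sigovdos], [levazes]

/ikovdos/:
  A Intervocalic Voicing: [ikovdos] → [igovdos]
  B Initial Consonant Epenthesis: [igovdos] → [tigovdos]
  C Pre-Liquid Lowering: no change — [tigovdos]
  D t-Assibilation: [tigovdos] → [sigovdos]
/lefases/:
  A Intervocalic Voicing: [lefases] → [levazes]
  B Initial Consonant Epenthesis: no change — [levazes]
  C Pre-Liquid Lowering: no change — [levazes]
  D t-Assibilation: no change — [levazes]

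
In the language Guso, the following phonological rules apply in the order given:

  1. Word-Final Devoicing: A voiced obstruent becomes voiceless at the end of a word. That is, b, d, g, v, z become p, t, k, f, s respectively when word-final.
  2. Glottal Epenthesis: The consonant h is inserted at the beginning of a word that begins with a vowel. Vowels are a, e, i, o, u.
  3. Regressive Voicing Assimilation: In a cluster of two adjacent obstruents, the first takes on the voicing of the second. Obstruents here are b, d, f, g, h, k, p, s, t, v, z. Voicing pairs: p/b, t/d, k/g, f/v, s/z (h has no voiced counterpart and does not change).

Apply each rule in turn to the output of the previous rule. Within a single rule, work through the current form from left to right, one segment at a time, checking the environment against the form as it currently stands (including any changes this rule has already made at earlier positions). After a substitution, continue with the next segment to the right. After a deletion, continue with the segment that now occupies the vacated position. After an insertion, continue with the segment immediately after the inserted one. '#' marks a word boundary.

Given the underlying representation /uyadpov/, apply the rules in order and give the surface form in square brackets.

1 Word-Final Devoicing: [uyadpov] → [uyadpof]
2 Glottal Epenthesis: [uyadpof] → [huyadpof]
3 Regressive Voicing Assimilation: [huyadpof] → [huyatpof]

[huyatpof]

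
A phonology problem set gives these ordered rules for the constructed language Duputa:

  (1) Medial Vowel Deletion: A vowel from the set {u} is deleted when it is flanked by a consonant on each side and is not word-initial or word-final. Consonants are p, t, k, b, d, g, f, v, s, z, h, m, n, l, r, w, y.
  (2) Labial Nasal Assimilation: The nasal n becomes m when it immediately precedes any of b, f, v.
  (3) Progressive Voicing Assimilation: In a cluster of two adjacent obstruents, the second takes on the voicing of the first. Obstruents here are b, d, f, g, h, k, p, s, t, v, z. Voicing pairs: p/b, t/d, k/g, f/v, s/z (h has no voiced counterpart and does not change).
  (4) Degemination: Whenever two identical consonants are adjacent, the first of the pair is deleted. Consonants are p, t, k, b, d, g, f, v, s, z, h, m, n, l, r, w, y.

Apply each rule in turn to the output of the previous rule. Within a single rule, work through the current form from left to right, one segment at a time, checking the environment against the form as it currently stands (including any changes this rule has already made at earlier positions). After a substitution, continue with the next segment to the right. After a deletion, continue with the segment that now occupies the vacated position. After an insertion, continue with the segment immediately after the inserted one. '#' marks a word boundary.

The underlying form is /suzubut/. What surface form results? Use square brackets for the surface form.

(1) Medial Vowel Deletion: [suzubut] → [szbt]
(2) Labial Nasal Assimilation: no change — [szbt]
(3) Progressive Voicing Assimilation: [szbt] → [sspt]
(4) Degemination: [sspt] → [spt]

[spt]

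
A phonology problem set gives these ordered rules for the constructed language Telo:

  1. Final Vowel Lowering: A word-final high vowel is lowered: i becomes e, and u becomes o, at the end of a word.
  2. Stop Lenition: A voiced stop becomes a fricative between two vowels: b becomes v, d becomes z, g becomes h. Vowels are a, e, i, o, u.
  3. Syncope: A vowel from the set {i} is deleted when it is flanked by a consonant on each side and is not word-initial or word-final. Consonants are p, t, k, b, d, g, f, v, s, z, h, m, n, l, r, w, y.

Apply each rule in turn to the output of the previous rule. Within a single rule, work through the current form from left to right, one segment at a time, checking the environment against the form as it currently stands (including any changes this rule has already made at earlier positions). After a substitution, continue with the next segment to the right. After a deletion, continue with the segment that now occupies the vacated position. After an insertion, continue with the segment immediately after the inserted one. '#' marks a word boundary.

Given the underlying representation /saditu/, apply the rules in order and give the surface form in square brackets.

1 Final Vowel Lowering: [saditu] → [sadito]
2 Stop Lenition: [sadito] → [sazito]
3 Syncope: [sazito] → [sazto]

[sazto]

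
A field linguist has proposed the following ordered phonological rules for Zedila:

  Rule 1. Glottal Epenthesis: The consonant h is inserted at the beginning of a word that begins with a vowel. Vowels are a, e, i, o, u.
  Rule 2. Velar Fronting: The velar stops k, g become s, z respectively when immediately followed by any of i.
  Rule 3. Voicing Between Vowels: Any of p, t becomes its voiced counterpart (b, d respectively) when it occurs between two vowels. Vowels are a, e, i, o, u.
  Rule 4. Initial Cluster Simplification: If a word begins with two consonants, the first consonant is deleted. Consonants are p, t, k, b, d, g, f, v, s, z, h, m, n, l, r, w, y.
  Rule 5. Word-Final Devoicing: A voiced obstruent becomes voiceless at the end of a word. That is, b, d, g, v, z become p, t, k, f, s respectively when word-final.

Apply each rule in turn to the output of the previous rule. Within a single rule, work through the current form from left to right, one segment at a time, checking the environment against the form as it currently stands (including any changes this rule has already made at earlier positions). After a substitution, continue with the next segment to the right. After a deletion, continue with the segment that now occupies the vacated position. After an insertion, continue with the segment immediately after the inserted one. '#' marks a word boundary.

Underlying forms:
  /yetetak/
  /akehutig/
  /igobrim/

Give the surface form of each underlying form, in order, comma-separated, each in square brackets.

/yetetak/:
  Rule 1 Glottal Epenthesis: no change — [yetetak]
  Rule 2 Velar Fronting: no change — [yetetak]
  Rule 3 Voicing Between Vowels: [yetetak] → [yededak]
  Rule 4 Initial Cluster Simplification: no change — [yededak]
  Rule 5 Word-Final Devoicing: no change — [yededak]
/akehutig/:
  Rule 1 Glottal Epenthesis: [akehutig] → [hakehutig]
  Rule 2 Velar Fronting: no change — [hakehutig]
  Rule 3 Voicing Between Vowels: [hakehutig] → [hakehudig]
  Rule 4 Initial Cluster Simplification: no change — [hakehudig]
  Rule 5 Word-Final Devoicing: [hakehudig] → [hakehudik]
/igobrim/:
  Rule 1 Glottal Epenthesis: [igobrim] → [higobrim]
  Rule 2 Velar Fronting: no change — [higobrim]
  Rule 3 Voicing Between Vowels: no change — [higobrim]
  Rule 4 Initial Cluster Simplification: no change — [higobrim]
  Rule 5 Word-Final Devoicing: no change — [higobrim]

[yededak], [hakehudik], [higobrim]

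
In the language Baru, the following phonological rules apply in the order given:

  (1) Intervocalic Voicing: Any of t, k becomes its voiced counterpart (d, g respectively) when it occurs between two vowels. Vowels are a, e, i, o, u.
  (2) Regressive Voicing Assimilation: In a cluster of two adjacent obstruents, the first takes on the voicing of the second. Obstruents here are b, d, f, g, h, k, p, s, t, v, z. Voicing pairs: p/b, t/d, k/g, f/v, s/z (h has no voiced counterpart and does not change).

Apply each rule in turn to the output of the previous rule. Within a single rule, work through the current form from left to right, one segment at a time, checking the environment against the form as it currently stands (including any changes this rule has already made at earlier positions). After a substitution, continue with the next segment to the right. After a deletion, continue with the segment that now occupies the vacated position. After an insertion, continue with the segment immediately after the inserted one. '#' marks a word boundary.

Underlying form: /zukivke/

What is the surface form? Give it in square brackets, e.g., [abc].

[zugifke]

(1) Intervocalic Voicing: [zukivke] → [zugivke]
(2) Regressive Voicing Assimilation: [zugivke] → [zugifke]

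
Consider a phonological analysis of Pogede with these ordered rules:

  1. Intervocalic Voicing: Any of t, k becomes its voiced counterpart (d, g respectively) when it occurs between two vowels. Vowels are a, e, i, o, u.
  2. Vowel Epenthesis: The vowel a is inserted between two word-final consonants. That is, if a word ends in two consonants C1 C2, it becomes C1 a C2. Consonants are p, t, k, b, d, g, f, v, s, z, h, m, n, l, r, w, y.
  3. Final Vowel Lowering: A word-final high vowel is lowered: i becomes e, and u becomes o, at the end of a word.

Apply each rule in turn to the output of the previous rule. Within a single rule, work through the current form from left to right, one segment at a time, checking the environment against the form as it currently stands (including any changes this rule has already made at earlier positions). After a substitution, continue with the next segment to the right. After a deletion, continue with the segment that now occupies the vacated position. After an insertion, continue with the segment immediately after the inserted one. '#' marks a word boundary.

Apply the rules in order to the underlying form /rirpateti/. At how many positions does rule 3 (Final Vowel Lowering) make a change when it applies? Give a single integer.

1

1 Intervocalic Voicing: [rirpateti] → [rirpadedi]
2 Vowel Epenthesis: no change — [rirpadedi]
3 Final Vowel Lowering: [rirpadedi] → [rirpadede]
Rule 3 changed 1 position(s).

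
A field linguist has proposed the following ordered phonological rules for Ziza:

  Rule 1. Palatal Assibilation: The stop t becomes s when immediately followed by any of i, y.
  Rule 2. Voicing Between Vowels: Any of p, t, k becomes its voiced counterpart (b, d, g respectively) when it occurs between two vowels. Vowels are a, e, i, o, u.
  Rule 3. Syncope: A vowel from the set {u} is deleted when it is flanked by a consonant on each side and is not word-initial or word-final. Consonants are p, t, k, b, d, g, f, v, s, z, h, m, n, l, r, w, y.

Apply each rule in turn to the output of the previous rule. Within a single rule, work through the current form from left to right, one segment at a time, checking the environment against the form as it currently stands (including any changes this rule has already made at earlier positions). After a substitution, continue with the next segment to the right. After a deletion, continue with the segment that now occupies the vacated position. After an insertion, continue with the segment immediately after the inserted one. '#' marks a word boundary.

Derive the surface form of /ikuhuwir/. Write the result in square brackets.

Rule 1 Palatal Assibilation: no change — [ikuhuwir]
Rule 2 Voicing Between Vowels: [ikuhuwir] → [iguhuwir]
Rule 3 Syncope: [iguhuwir] → [ighwir]

[ighwir]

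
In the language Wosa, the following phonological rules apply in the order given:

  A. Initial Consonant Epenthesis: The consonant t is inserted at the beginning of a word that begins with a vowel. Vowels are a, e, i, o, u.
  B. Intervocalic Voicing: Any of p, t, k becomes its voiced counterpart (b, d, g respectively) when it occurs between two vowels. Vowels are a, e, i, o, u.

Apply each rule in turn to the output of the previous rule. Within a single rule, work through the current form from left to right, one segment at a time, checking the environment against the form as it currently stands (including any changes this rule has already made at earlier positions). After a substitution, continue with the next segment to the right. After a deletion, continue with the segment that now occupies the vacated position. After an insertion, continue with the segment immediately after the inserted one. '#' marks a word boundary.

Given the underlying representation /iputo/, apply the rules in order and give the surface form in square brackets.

[tibudo]

A Initial Consonant Epenthesis: [iputo] → [tiputo]
B Intervocalic Voicing: [tiputo] → [tibudo]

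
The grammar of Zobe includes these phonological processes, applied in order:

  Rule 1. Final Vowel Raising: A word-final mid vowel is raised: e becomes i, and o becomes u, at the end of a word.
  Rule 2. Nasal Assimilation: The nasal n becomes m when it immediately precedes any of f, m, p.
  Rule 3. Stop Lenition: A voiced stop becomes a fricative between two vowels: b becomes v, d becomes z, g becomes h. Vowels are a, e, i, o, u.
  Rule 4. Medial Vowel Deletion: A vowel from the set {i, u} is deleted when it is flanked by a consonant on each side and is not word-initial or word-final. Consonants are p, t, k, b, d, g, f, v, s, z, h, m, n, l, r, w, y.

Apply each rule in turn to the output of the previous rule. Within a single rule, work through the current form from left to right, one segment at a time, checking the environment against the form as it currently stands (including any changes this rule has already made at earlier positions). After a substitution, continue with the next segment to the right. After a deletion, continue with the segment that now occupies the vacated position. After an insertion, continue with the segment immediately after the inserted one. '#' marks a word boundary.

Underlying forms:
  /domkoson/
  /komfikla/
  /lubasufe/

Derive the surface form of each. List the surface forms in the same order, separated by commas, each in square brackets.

[domkoson], [komfkla], [lvasfi]

/domkoson/:
  Rule 1 Final Vowel Raising: no change — [domkoson]
  Rule 2 Nasal Assimilation: no change — [domkoson]
  Rule 3 Stop Lenition: no change — [domkoson]
  Rule 4 Medial Vowel Deletion: no change — [domkoson]
/komfikla/:
  Rule 1 Final Vowel Raising: no change — [komfikla]
  Rule 2 Nasal Assimilation: no change — [komfikla]
  Rule 3 Stop Lenition: no change — [komfikla]
  Rule 4 Medial Vowel Deletion: [komfikla] → [komfkla]
/lubasufe/:
  Rule 1 Final Vowel Raising: [lubasufe] → [lubasufi]
  Rule 2 Nasal Assimilation: no change — [lubasufi]
  Rule 3 Stop Lenition: [lubasufi] → [luvasufi]
  Rule 4 Medial Vowel Deletion: [luvasufi] → [lvasfi]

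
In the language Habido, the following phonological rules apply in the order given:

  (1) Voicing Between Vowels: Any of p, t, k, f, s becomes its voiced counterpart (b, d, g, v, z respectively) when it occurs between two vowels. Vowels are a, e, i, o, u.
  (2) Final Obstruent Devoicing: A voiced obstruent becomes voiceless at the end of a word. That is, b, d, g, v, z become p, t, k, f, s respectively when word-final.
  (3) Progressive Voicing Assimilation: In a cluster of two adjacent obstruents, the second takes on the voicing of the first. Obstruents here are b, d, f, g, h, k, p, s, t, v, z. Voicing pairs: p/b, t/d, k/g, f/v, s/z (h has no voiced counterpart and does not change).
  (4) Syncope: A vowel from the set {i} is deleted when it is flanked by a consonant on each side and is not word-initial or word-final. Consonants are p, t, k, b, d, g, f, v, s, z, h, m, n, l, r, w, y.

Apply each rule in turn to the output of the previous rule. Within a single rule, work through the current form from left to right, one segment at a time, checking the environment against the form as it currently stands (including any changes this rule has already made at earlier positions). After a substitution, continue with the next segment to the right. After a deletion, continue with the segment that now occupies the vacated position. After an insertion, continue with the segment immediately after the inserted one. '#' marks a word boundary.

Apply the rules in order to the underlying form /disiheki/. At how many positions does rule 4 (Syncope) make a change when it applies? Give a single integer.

2

(1) Voicing Between Vowels: [disiheki] → [dizihegi]
(2) Final Obstruent Devoicing: no change — [dizihegi]
(3) Progressive Voicing Assimilation: no change — [dizihegi]
(4) Syncope: [dizihegi] → [dzhegi]
Rule 4 changed 2 position(s).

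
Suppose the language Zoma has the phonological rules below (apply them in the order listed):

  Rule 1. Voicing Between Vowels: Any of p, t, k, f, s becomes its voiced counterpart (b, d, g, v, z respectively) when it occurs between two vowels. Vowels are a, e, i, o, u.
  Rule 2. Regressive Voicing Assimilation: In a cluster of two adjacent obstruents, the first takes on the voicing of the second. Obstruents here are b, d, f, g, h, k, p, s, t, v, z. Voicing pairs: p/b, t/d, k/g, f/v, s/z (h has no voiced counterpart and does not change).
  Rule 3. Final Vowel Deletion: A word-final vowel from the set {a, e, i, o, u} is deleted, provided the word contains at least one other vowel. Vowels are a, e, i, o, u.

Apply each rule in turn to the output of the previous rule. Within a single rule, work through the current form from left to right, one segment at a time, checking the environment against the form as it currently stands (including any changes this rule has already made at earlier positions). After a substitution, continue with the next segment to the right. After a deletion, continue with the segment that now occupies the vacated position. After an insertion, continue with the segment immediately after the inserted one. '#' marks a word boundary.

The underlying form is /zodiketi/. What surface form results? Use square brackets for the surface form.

[zodiged]

Rule 1 Voicing Between Vowels: [zodiketi] → [zodigedi]
Rule 2 Regressive Voicing Assimilation: no change — [zodigedi]
Rule 3 Final Vowel Deletion: [zodigedi] → [zodiged]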